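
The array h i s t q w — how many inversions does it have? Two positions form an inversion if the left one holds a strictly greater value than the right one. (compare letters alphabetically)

Sweep left to right; for each value list the smaller values that follow it:
h → none → 0
i → none → 0
s → q → 1
t → q → 1
q → none → 0
w → none → 0
Sum: 0 + 0 + 1 + 1 + 0 + 0 = 2

Inversions: 2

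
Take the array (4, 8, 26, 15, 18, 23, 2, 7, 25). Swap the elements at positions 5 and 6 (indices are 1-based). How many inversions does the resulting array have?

Positions 5 and 6 hold 18 and 23; after swapping, the array is [4, 8, 26, 15, 23, 18, 2, 7, 25].
Sweep left to right; for each value list the smaller values that follow it:
4: 1
8: 2
26: 6
15: 2
23: 3
18: 2
2: 0
7: 0
25: 0
Sum: 1 + 2 + 6 + 2 + 3 + 2 + 0 + 0 + 0 = 16

16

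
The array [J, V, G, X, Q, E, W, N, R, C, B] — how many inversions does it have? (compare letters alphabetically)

36

Sweep left to right; for each value list the smaller values that follow it:
J → G, E, C, B → 4
V → G, Q, E, N, R, C, B → 7
G → E, C, B → 3
X → Q, E, W, N, R, C, B → 7
Q → E, N, C, B → 4
E → C, B → 2
W → N, R, C, B → 4
N → C, B → 2
R → C, B → 2
C → B → 1
B → none → 0
Sum: 4 + 7 + 3 + 7 + 4 + 2 + 4 + 2 + 2 + 1 + 0 = 36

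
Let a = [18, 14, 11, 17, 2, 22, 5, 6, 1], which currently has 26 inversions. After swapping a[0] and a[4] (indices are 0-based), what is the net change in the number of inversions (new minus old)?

Positions 0 and 4 hold 18 and 2; after swapping, the array is [2, 14, 11, 17, 18, 22, 5, 6, 1].
Count, for each position, how many later elements it exceeds:
2 → 1 → 1
14 → 11, 5, 6, 1 → 4
11 → 5, 6, 1 → 3
17 → 5, 6, 1 → 3
18 → 5, 6, 1 → 3
22 → 5, 6, 1 → 3
5 → 1 → 1
6 → 1 → 1
1 → none → 0
Sum: 1 + 4 + 3 + 3 + 3 + 3 + 1 + 1 + 0 = 19
Change: 19 − 26 = -7

-7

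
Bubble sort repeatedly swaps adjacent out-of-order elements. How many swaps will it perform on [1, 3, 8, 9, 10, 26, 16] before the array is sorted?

There is 1 swap.

Each adjacent swap fixes exactly one inversion, so the minimum swap count equals the number of inversions.
Count inversions — for each element, later elements that are smaller:
1: none → 0
3: none → 0
8: none → 0
9: none → 0
10: none → 0
26: 16 → 1
16: none → 0
Total inversions: 0 + 0 + 0 + 0 + 0 + 1 + 0 = 1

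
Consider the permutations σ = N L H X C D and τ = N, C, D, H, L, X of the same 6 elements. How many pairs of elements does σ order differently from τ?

7

Assign each item its position (1..6) in the first ordering, then rewrite the second ordering as that position sequence:
positions: N→1, L→2, H→3, X→4, C→5, D→6
second ordering as positions: [1, 5, 6, 3, 2, 4]
Discordant pairs = inversions in this position sequence.
1: 0
5: 3, 2, 4 → 3
6: 3, 2, 4 → 3
3: 2 → 1
2: 0
4: 0
Total: 0 + 3 + 3 + 1 + 0 + 0 = 7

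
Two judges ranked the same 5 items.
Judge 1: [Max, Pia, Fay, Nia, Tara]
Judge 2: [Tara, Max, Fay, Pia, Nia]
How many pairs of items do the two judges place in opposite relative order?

Assign each item its position (1..5) in the first ordering, then rewrite the second ordering as that position sequence:
positions: Max→1, Pia→2, Fay→3, Nia→4, Tara→5
second ordering as positions: [5, 1, 3, 2, 4]
Discordant pairs = inversions in this position sequence.
5: 1, 3, 2, 4 → 4
1: 0
3: 2 → 1
2: 0
4: 0
Total: 4 + 0 + 1 + 0 + 0 = 5

There are 5 discordant pairs.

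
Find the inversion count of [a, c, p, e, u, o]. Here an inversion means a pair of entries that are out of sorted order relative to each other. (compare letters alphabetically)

Listing every pair i<j with a[i]>a[j] (using 1-based positions):
(3,4): p > e
(3,6): p > o
(5,6): u > o
That's 3 pairs.

Inversions: 3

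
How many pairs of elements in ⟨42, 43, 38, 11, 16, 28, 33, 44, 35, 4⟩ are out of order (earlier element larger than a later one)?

27

Count, for each position, how many later elements it exceeds:
42: 7
43: 7
38: 6
11: 1
16: 1
28: 1
33: 1
44: 2
35: 1
4: 0
Sum: 7 + 7 + 6 + 1 + 1 + 1 + 1 + 2 + 1 + 0 = 27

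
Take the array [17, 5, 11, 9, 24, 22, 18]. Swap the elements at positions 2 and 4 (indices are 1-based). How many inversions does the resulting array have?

8 inversions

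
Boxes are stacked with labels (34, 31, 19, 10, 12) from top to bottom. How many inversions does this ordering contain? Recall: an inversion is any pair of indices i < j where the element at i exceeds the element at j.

Listing every pair i<j with a[i]>a[j] (using 0-based positions):
(0,1): 34 > 31
(0,2): 34 > 19
(0,3): 34 > 10
(0,4): 34 > 12
(1,2): 31 > 19
(1,3): 31 > 10
(1,4): 31 > 12
(2,3): 19 > 10
(2,4): 19 > 12
That's 9 pairs.

9 inversions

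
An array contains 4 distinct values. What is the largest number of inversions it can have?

A reversed (strictly descending) arrangement makes every pair an inversion, giving C(4, 2) inversions.
C(4, 2) = 4·3/2 = 6

6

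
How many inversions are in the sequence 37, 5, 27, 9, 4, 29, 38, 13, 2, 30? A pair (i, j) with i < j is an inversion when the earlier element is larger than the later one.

23 inversions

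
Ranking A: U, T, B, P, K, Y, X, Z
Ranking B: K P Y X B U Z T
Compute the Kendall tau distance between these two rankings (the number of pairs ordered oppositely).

Assign each item its position (1..8) in the first ordering, then rewrite the second ordering as that position sequence:
positions: U→1, T→2, B→3, P→4, K→5, Y→6, X→7, Z→8
second ordering as positions: [5, 4, 6, 7, 3, 1, 8, 2]
Discordant pairs = inversions in this position sequence.
5: 4, 3, 1, 2 → 4
4: 3, 1, 2 → 3
6: 3, 1, 2 → 3
7: 3, 1, 2 → 3
3: 1, 2 → 2
1: 0
8: 2 → 1
2: 0
Total: 4 + 3 + 3 + 3 + 2 + 0 + 1 + 0 = 16

16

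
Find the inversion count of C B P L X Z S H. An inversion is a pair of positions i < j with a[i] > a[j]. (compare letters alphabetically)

Element-by-element contributions:
C → B → 1
B → none → 0
P → L, H → 2
L → H → 1
X → S, H → 2
Z → S, H → 2
S → H → 1
H → none → 0
Sum: 1 + 0 + 2 + 1 + 2 + 2 + 1 + 0 = 9

9 inversions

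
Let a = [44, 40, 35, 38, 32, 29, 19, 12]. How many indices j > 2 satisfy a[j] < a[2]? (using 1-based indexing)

6

The element at index 2 is 40.
Elements after it: 35, 38, 32, 29, 19, 12
Those smaller than 40: 35, 38, 32, 29, 19, 12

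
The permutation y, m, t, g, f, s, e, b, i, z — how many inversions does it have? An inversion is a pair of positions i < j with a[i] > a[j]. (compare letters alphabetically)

Sweep left to right; for each value list the smaller values that follow it:
y → m, t, g, f, s, e, b, i → 8
m → g, f, e, b, i → 5
t → g, f, s, e, b, i → 6
g → f, e, b → 3
f → e, b → 2
s → e, b, i → 3
e → b → 1
b → none → 0
i → none → 0
z → none → 0
Sum: 8 + 5 + 6 + 3 + 2 + 3 + 1 + 0 + 0 + 0 = 28

28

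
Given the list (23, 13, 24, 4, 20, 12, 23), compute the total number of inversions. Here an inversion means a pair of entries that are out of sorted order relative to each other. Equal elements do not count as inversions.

Count, for each position, how many later elements it exceeds:
23: 4
13: 2
24: 4
4: 0
20: 1
12: 0
23: 0
Sum: 4 + 2 + 4 + 0 + 1 + 0 + 0 = 11

Inversions: 11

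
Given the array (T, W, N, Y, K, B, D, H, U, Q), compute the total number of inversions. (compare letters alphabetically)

27

Count, for each position, how many later elements it exceeds:
T: 6
W: 7
N: 4
Y: 6
K: 3
B: 0
D: 0
H: 0
U: 1
Q: 0
Sum: 6 + 7 + 4 + 6 + 3 + 0 + 0 + 0 + 1 + 0 = 27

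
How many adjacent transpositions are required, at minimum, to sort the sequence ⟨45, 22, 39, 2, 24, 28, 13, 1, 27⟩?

24 swaps

Minimum adjacent swaps = number of inversions (each swap of adjacent out-of-order elements removes one inversion and no swap can remove more).
Count inversions — for each element, later elements that are smaller:
45: 22, 39, 2, 24, 28, 13, 1, 27 → 8
22: 2, 13, 1 → 3
39: 2, 24, 28, 13, 1, 27 → 6
2: 1 → 1
24: 13, 1 → 2
28: 13, 1, 27 → 3
13: 1 → 1
1: none → 0
27: none → 0
Total inversions: 8 + 3 + 6 + 1 + 2 + 3 + 1 + 0 + 0 = 24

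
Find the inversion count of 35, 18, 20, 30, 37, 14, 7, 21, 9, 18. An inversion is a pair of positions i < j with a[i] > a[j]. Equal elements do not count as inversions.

29 inversions

Sweep left to right; for each value list the smaller values that follow it:
35: 8
18: 3
20: 4
30: 5
37: 5
14: 2
7: 0
21: 2
9: 0
18: 0
Sum: 8 + 3 + 4 + 5 + 5 + 2 + 0 + 2 + 0 + 0 = 29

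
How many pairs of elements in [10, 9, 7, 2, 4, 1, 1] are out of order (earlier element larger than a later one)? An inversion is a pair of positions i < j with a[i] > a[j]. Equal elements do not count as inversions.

There are 19 out-of-order pairs.

Sweep left to right; for each value list the smaller values that follow it:
10 → 9, 7, 2, 4, 1, 1 → 6
9 → 7, 2, 4, 1, 1 → 5
7 → 2, 4, 1, 1 → 4
2 → 1, 1 → 2
4 → 1, 1 → 2
1 → none → 0
1 → none → 0
Sum: 6 + 5 + 4 + 2 + 2 + 0 + 0 = 19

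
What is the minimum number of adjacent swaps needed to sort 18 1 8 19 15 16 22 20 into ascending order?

Each adjacent swap fixes exactly one inversion, so the minimum swap count equals the number of inversions.
Count inversions — for each element, later elements that are smaller:
18: 1, 8, 15, 16 → 4
1: none → 0
8: none → 0
19: 15, 16 → 2
15: none → 0
16: none → 0
22: 20 → 1
20: none → 0
Total inversions: 4 + 0 + 0 + 2 + 0 + 0 + 1 + 0 = 7

7 adjacent swaps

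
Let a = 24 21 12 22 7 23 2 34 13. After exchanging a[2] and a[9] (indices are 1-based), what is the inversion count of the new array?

19 inversions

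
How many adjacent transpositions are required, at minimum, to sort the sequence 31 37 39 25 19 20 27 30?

The minimum number of adjacent swaps to sort an array equals its inversion count, since every such swap removes exactly one inversion.
Count inversions — for each element, later elements that are smaller:
31: 25, 19, 20, 27, 30 → 5
37: 25, 19, 20, 27, 30 → 5
39: 25, 19, 20, 27, 30 → 5
25: 19, 20 → 2
19: none → 0
20: none → 0
27: none → 0
30: none → 0
Total inversions: 5 + 5 + 5 + 2 + 0 + 0 + 0 + 0 = 17

There are 17 adjacent swaps.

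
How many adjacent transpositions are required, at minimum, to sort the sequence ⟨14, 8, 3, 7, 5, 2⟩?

Each adjacent swap fixes exactly one inversion, so the minimum swap count equals the number of inversions.
Count inversions — for each element, later elements that are smaller:
14: 8, 3, 7, 5, 2 → 5
8: 3, 7, 5, 2 → 4
3: 2 → 1
7: 5, 2 → 2
5: 2 → 1
2: none → 0
Total inversions: 5 + 4 + 1 + 2 + 1 + 0 = 13

13 swaps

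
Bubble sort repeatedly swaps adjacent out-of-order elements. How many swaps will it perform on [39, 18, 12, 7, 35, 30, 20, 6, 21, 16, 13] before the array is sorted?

There are 35 adjacent swaps.

The minimum number of adjacent swaps to sort an array equals its inversion count, since every such swap removes exactly one inversion.
Count inversions — for each element, later elements that are smaller:
39: 18, 12, 7, 35, 30, 20, 6, 21, 16, 13 → 10
18: 12, 7, 6, 16, 13 → 5
12: 7, 6 → 2
7: 6 → 1
35: 30, 20, 6, 21, 16, 13 → 6
30: 20, 6, 21, 16, 13 → 5
20: 6, 16, 13 → 3
6: none → 0
21: 16, 13 → 2
16: 13 → 1
13: none → 0
Total inversions: 10 + 5 + 2 + 1 + 6 + 5 + 3 + 0 + 2 + 1 + 0 = 35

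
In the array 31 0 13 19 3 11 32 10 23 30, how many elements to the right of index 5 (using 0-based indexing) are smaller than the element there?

1 such element

The element at index 5 is 11.
Elements after it: 32, 10, 23, 30
Those smaller than 11: 10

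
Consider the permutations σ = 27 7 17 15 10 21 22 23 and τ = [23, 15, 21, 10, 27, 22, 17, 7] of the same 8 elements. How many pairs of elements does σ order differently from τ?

Assign each item its position (1..8) in the first ordering, then rewrite the second ordering as that position sequence:
positions: 27→1, 7→2, 17→3, 15→4, 10→5, 21→6, 22→7, 23→8
second ordering as positions: [8, 4, 6, 5, 1, 7, 3, 2]
Discordant pairs = inversions in this position sequence.
8: 4, 6, 5, 1, 7, 3, 2 → 7
4: 1, 3, 2 → 3
6: 5, 1, 3, 2 → 4
5: 1, 3, 2 → 3
1: 0
7: 3, 2 → 2
3: 2 → 1
2: 0
Total: 7 + 3 + 4 + 3 + 0 + 2 + 1 + 0 = 20

20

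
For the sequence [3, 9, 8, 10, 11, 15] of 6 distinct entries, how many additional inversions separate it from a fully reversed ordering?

Maximum inversions for 6 distinct elements is C(6, 2) = 6·5/2 = 15.
Current inversions — for each element, count later smaller elements:
3: 0
9: 1
8: 0
10: 0
11: 0
15: 0
Current total: 0 + 1 + 0 + 0 + 0 + 0 = 1
Shortfall: 15 − 1 = 14

14 inversions short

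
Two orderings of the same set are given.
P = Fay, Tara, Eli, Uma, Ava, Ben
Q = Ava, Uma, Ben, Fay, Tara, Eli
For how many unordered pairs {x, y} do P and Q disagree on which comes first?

10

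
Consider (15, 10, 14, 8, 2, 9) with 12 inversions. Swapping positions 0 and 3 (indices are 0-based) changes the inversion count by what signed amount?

-5

Positions 0 and 3 hold 15 and 8; after swapping, the array is [8, 10, 14, 15, 2, 9].
Sweep left to right; for each value list the smaller values that follow it:
8 → 2 → 1
10 → 2, 9 → 2
14 → 2, 9 → 2
15 → 2, 9 → 2
2 → none → 0
9 → none → 0
Sum: 1 + 2 + 2 + 2 + 0 + 0 = 7
Change: 7 − 12 = -5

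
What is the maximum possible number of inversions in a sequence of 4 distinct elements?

A reversed (strictly descending) arrangement makes every pair an inversion, giving C(4, 2) inversions.
C(4, 2) = 4·3/2 = 6

6 inversions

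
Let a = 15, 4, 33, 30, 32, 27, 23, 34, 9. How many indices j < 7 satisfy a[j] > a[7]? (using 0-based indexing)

The element at index 7 is 34.
Elements before it: 15, 4, 33, 30, 32, 27, 23
None of them are larger than 34.

0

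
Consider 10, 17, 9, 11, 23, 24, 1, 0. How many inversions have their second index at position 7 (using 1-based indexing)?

6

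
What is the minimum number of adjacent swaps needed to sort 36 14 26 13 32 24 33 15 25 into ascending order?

19 adjacent swaps

Minimum adjacent swaps = number of inversions (each swap of adjacent out-of-order elements removes one inversion and no swap can remove more).
Count inversions — for each element, later elements that are smaller:
36: 14, 26, 13, 32, 24, 33, 15, 25 → 8
14: 13 → 1
26: 13, 24, 15, 25 → 4
13: none → 0
32: 24, 15, 25 → 3
24: 15 → 1
33: 15, 25 → 2
15: none → 0
25: none → 0
Total inversions: 8 + 1 + 4 + 0 + 3 + 1 + 2 + 0 + 0 = 19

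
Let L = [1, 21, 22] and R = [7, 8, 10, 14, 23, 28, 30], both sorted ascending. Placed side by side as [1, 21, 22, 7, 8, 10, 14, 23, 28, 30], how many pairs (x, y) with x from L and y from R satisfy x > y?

8

Count, for every r in R, how many entries of L exceed r:
r = 7: 21, 22 → 2
r = 8: 21, 22 → 2
r = 10: 21, 22 → 2
r = 14: 21, 22 → 2
r = 23: none → 0
r = 28: none → 0
r = 30: none → 0
Cross-inversions: 2 + 2 + 2 + 2 + 0 + 0 + 0 = 8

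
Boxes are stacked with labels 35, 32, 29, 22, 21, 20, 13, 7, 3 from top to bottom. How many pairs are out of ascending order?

36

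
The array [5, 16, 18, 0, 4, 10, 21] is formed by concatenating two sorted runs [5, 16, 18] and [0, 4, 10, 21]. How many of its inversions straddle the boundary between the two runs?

Count, for every r in R, how many entries of L exceed r:
r = 0: 5, 16, 18 → 3
r = 4: 5, 16, 18 → 3
r = 10: 16, 18 → 2
r = 21: none → 0
Cross-inversions: 3 + 3 + 2 + 0 = 8

Cross-inversions: 8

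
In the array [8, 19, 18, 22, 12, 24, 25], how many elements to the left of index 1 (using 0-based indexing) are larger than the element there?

The element at index 1 is 19.
Elements before it: 8
None of them are larger than 19.

0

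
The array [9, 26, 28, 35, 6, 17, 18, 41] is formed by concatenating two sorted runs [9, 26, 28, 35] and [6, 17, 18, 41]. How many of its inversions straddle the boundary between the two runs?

Take each right-half value and tally the left-half values above it:
r = 6: 9, 26, 28, 35 → 4
r = 17: 26, 28, 35 → 3
r = 18: 26, 28, 35 → 3
r = 41: none → 0
Cross-inversions: 4 + 3 + 3 + 0 = 10

10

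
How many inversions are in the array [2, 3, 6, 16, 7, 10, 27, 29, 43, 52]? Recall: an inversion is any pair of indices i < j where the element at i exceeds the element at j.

2

Sweep left to right; for each value list the smaller values that follow it:
2: 0
3: 0
6: 0
16: 2
7: 0
10: 0
27: 0
29: 0
43: 0
52: 0
Sum: 0 + 0 + 0 + 2 + 0 + 0 + 0 + 0 + 0 + 0 = 2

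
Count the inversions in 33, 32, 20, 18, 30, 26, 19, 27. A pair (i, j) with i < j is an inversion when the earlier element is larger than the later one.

For each element, count later entries that are smaller:
33: 7
32: 6
20: 2
18: 0
30: 3
26: 1
19: 0
27: 0
Sum: 7 + 6 + 2 + 0 + 3 + 1 + 0 + 0 = 19

There are 19 out-of-order pairs.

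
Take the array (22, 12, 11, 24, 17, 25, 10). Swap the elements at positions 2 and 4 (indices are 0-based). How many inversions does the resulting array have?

12

Positions 2 and 4 hold 11 and 17; after swapping, the array is [22, 12, 17, 24, 11, 25, 10].
Element-by-element contributions:
22 → 12, 17, 11, 10 → 4
12 → 11, 10 → 2
17 → 11, 10 → 2
24 → 11, 10 → 2
11 → 10 → 1
25 → 10 → 1
10 → none → 0
Sum: 4 + 2 + 2 + 2 + 1 + 1 + 0 = 12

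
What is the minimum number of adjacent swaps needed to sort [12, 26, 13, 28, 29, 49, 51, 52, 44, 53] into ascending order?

4

The minimum number of adjacent swaps to sort an array equals its inversion count, since every such swap removes exactly one inversion.
Count inversions — for each element, later elements that are smaller:
12: none → 0
26: 13 → 1
13: none → 0
28: none → 0
29: none → 0
49: 44 → 1
51: 44 → 1
52: 44 → 1
44: none → 0
53: none → 0
Total inversions: 0 + 1 + 0 + 0 + 0 + 1 + 1 + 1 + 0 + 0 = 4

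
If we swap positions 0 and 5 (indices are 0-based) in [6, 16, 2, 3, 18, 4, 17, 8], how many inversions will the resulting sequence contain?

There are 10 inversions.

Positions 0 and 5 hold 6 and 4; after swapping, the array is [4, 16, 2, 3, 18, 6, 17, 8].
Element-by-element contributions:
4: 2
16: 4
2: 0
3: 0
18: 3
6: 0
17: 1
8: 0
Sum: 2 + 4 + 0 + 0 + 3 + 0 + 1 + 0 = 10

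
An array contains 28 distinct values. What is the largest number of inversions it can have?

378

The maximum occurs when the array is in strictly decreasing order: every one of the C(28, 2) pairs is inverted.
C(28, 2) = 28·27/2 = 378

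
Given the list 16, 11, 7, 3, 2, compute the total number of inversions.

Sweep left to right; for each value list the smaller values that follow it:
16 → 11, 7, 3, 2 → 4
11 → 7, 3, 2 → 3
7 → 3, 2 → 2
3 → 2 → 1
2 → none → 0
Sum: 4 + 3 + 2 + 1 + 0 = 10

10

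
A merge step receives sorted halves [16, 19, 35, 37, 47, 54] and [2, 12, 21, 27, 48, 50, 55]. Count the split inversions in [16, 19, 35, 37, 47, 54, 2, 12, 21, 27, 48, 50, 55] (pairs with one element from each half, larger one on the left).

For each element r of the right run, count left-run elements greater than r:
r = 2: 16, 19, 35, 37, 47, 54 → 6
r = 12: 16, 19, 35, 37, 47, 54 → 6
r = 21: 35, 37, 47, 54 → 4
r = 27: 35, 37, 47, 54 → 4
r = 48: 54 → 1
r = 50: 54 → 1
r = 55: none → 0
Cross-inversions: 6 + 6 + 4 + 4 + 1 + 1 + 0 = 22

22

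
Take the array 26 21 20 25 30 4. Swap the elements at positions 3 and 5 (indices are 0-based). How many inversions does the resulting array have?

8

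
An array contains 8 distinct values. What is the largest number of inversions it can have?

A reversed (strictly descending) arrangement makes every pair an inversion, giving C(8, 2) inversions.
C(8, 2) = 8·7/2 = 28

There are 28 inversions.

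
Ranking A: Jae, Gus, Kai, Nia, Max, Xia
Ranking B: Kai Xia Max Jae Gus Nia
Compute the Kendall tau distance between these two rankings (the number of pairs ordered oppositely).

Assign each item its position (1..6) in the first ordering, then rewrite the second ordering as that position sequence:
positions: Jae→1, Gus→2, Kai→3, Nia→4, Max→5, Xia→6
second ordering as positions: [3, 6, 5, 1, 2, 4]
Discordant pairs = inversions in this position sequence.
3: 1, 2 → 2
6: 5, 1, 2, 4 → 4
5: 1, 2, 4 → 3
1: 0
2: 0
4: 0
Total: 2 + 4 + 3 + 0 + 0 + 0 = 9

Discordant pairs: 9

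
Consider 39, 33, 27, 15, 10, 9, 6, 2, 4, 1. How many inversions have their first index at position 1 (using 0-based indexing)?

The element at index 1 is 33.
Elements after it: 27, 15, 10, 9, 6, 2, 4, 1
Those smaller than 33: 27, 15, 10, 9, 6, 2, 4, 1

8 such elements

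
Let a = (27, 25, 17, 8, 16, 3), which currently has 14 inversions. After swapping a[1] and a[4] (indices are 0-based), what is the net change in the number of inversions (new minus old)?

-3

Positions 1 and 4 hold 25 and 16; after swapping, the array is [27, 16, 17, 8, 25, 3].
Sweep left to right; for each value list the smaller values that follow it:
27 → 16, 17, 8, 25, 3 → 5
16 → 8, 3 → 2
17 → 8, 3 → 2
8 → 3 → 1
25 → 3 → 1
3 → none → 0
Sum: 5 + 2 + 2 + 1 + 1 + 0 = 11
Change: 11 − 14 = -3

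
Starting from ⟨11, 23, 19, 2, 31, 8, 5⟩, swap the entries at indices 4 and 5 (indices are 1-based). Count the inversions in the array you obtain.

Positions 4 and 5 hold 2 and 31; after swapping, the array is [11, 23, 19, 31, 2, 8, 5].
Sweep left to right; for each value list the smaller values that follow it:
11: 3
23: 4
19: 3
31: 3
2: 0
8: 1
5: 0
Sum: 3 + 4 + 3 + 3 + 0 + 1 + 0 = 14

14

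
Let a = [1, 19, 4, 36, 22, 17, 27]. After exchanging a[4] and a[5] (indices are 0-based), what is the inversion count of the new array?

Positions 4 and 5 hold 22 and 17; after swapping, the array is [1, 19, 4, 36, 17, 22, 27].
Sweep left to right; for each value list the smaller values that follow it:
1 → none → 0
19 → 4, 17 → 2
4 → none → 0
36 → 17, 22, 27 → 3
17 → none → 0
22 → none → 0
27 → none → 0
Sum: 0 + 2 + 0 + 3 + 0 + 0 + 0 = 5

5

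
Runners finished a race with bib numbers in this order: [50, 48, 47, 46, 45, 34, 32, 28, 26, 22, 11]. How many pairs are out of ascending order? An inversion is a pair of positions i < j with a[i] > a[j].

Count, for each position, how many later elements it exceeds:
50: 10
48: 9
47: 8
46: 7
45: 6
34: 5
32: 4
28: 3
26: 2
22: 1
11: 0
Sum: 10 + 9 + 8 + 7 + 6 + 5 + 4 + 3 + 2 + 1 + 0 = 55

55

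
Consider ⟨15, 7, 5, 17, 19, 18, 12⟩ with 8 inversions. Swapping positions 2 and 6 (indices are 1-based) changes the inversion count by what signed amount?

Positions 2 and 6 hold 7 and 18; after swapping, the array is [15, 18, 5, 17, 19, 7, 12].
Count, for each position, how many later elements it exceeds:
15 → 5, 7, 12 → 3
18 → 5, 17, 7, 12 → 4
5 → none → 0
17 → 7, 12 → 2
19 → 7, 12 → 2
7 → none → 0
12 → none → 0
Sum: 3 + 4 + 0 + 2 + 2 + 0 + 0 = 11
Change: 11 − 8 = +3

+3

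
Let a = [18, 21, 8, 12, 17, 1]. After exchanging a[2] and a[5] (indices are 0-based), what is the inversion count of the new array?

10 inversions

Positions 2 and 5 hold 8 and 1; after swapping, the array is [18, 21, 1, 12, 17, 8].
Sweep left to right; for each value list the smaller values that follow it:
18: 4
21: 4
1: 0
12: 1
17: 1
8: 0
Sum: 4 + 4 + 0 + 1 + 1 + 0 = 10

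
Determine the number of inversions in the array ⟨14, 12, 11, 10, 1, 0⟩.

15

Count, for each position, how many later elements it exceeds:
14 → 12, 11, 10, 1, 0 → 5
12 → 11, 10, 1, 0 → 4
11 → 10, 1, 0 → 3
10 → 1, 0 → 2
1 → 0 → 1
0 → none → 0
Sum: 5 + 4 + 3 + 2 + 1 + 0 = 15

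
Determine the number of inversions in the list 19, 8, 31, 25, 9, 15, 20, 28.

Sweep left to right; for each value list the smaller values that follow it:
19: 3
8: 0
31: 5
25: 3
9: 0
15: 0
20: 0
28: 0
Sum: 3 + 0 + 5 + 3 + 0 + 0 + 0 + 0 = 11

11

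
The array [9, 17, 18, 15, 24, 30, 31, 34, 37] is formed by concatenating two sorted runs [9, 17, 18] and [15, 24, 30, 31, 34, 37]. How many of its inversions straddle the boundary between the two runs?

2 split inversions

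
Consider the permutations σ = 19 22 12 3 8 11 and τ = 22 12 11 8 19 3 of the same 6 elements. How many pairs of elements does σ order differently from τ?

There are 7 discordant pairs.

Assign each item its position (1..6) in the first ordering, then rewrite the second ordering as that position sequence:
positions: 19→1, 22→2, 12→3, 3→4, 8→5, 11→6
second ordering as positions: [2, 3, 6, 5, 1, 4]
Discordant pairs = inversions in this position sequence.
2: 1 → 1
3: 1 → 1
6: 5, 1, 4 → 3
5: 1, 4 → 2
1: 0
4: 0
Total: 1 + 1 + 3 + 2 + 0 + 0 = 7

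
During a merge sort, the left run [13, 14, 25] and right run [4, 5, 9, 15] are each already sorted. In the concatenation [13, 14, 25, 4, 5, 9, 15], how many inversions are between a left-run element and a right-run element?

Split inversions: 10

Take each right-half value and tally the left-half values above it:
r = 4: 13, 14, 25 → 3
r = 5: 13, 14, 25 → 3
r = 9: 13, 14, 25 → 3
r = 15: 25 → 1
Cross-inversions: 3 + 3 + 3 + 1 = 10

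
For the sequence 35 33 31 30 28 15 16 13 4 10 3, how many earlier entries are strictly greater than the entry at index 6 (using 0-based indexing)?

The element at index 6 is 16.
Elements before it: 35, 33, 31, 30, 28, 15
Those larger than 16: 35, 33, 31, 30, 28

5 such elements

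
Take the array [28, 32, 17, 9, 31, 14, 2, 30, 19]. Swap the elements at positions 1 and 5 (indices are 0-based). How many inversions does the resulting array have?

Positions 1 and 5 hold 32 and 14; after swapping, the array is [28, 14, 17, 9, 31, 32, 2, 30, 19].
Count, for each position, how many later elements it exceeds:
28 → 14, 17, 9, 2, 19 → 5
14 → 9, 2 → 2
17 → 9, 2 → 2
9 → 2 → 1
31 → 2, 30, 19 → 3
32 → 2, 30, 19 → 3
2 → none → 0
30 → 19 → 1
19 → none → 0
Sum: 5 + 2 + 2 + 1 + 3 + 3 + 0 + 1 + 0 = 17

Inversions: 17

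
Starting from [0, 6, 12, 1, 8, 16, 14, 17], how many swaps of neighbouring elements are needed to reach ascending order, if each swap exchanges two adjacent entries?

4

Each adjacent swap fixes exactly one inversion, so the minimum swap count equals the number of inversions.
Count inversions — for each element, later elements that are smaller:
0: none → 0
6: 1 → 1
12: 1, 8 → 2
1: none → 0
8: none → 0
16: 14 → 1
14: none → 0
17: none → 0
Total inversions: 0 + 1 + 2 + 0 + 0 + 1 + 0 + 0 = 4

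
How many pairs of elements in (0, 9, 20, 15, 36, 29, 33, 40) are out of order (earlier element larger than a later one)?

Sweep left to right; for each value list the smaller values that follow it:
0 → none → 0
9 → none → 0
20 → 15 → 1
15 → none → 0
36 → 29, 33 → 2
29 → none → 0
33 → none → 0
40 → none → 0
Sum: 0 + 0 + 1 + 0 + 2 + 0 + 0 + 0 = 3

3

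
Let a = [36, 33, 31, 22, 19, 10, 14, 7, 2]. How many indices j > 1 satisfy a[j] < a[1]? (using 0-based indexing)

The element at index 1 is 33.
Elements after it: 31, 22, 19, 10, 14, 7, 2
Those smaller than 33: 31, 22, 19, 10, 14, 7, 2

7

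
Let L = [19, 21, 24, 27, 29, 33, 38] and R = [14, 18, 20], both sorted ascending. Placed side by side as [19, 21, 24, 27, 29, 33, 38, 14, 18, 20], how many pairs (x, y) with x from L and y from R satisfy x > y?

Count, for every r in R, how many entries of L exceed r:
r = 14: 19, 21, 24, 27, 29, 33, 38 → 7
r = 18: 19, 21, 24, 27, 29, 33, 38 → 7
r = 20: 21, 24, 27, 29, 33, 38 → 6
Cross-inversions: 7 + 7 + 6 = 20

Split inversions: 20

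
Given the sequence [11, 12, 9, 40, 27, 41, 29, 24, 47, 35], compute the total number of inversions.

Sweep left to right; for each value list the smaller values that follow it:
11 → 9 → 1
12 → 9 → 1
9 → none → 0
40 → 27, 29, 24, 35 → 4
27 → 24 → 1
41 → 29, 24, 35 → 3
29 → 24 → 1
24 → none → 0
47 → 35 → 1
35 → none → 0
Sum: 1 + 1 + 0 + 4 + 1 + 3 + 1 + 0 + 1 + 0 = 12

12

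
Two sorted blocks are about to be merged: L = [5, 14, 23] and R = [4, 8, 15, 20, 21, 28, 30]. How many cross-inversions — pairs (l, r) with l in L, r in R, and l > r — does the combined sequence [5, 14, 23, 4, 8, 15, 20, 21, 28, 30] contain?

Count, for every r in R, how many entries of L exceed r:
r = 4: 5, 14, 23 → 3
r = 8: 14, 23 → 2
r = 15: 23 → 1
r = 20: 23 → 1
r = 21: 23 → 1
r = 28: none → 0
r = 30: none → 0
Cross-inversions: 3 + 2 + 1 + 1 + 1 + 0 + 0 = 8

8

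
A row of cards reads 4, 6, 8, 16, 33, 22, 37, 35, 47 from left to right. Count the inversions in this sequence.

Sweep left to right; for each value list the smaller values that follow it:
4 → none → 0
6 → none → 0
8 → none → 0
16 → none → 0
33 → 22 → 1
22 → none → 0
37 → 35 → 1
35 → none → 0
47 → none → 0
Sum: 0 + 0 + 0 + 0 + 1 + 0 + 1 + 0 + 0 = 2

2 inversions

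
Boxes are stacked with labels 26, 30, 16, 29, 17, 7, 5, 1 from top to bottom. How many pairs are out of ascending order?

For each element, count later entries that are smaller:
26: 5
30: 6
16: 3
29: 4
17: 3
7: 2
5: 1
1: 0
Sum: 5 + 6 + 3 + 4 + 3 + 2 + 1 + 0 = 24

24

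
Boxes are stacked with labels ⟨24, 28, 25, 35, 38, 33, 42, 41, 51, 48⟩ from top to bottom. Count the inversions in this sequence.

5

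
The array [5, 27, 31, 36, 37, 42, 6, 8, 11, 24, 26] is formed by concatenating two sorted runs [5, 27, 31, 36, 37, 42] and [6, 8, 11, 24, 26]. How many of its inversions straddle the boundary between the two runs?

Count, for every r in R, how many entries of L exceed r:
r = 6: 27, 31, 36, 37, 42 → 5
r = 8: 27, 31, 36, 37, 42 → 5
r = 11: 27, 31, 36, 37, 42 → 5
r = 24: 27, 31, 36, 37, 42 → 5
r = 26: 27, 31, 36, 37, 42 → 5
Cross-inversions: 5 + 5 + 5 + 5 + 5 = 25

25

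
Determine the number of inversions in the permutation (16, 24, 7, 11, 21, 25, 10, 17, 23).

Element-by-element contributions:
16 → 7, 11, 10 → 3
24 → 7, 11, 21, 10, 17, 23 → 6
7 → none → 0
11 → 10 → 1
21 → 10, 17 → 2
25 → 10, 17, 23 → 3
10 → none → 0
17 → none → 0
23 → none → 0
Sum: 3 + 6 + 0 + 1 + 2 + 3 + 0 + 0 + 0 = 15

15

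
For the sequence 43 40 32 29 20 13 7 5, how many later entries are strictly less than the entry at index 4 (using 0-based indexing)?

3 such elements

The element at index 4 is 20.
Elements after it: 13, 7, 5
Those smaller than 20: 13, 7, 5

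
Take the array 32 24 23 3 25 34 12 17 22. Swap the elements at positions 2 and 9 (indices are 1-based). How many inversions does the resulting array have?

Positions 2 and 9 hold 24 and 22; after swapping, the array is [32, 22, 23, 3, 25, 34, 12, 17, 24].
Element-by-element contributions:
32 → 22, 23, 3, 25, 12, 17, 24 → 7
22 → 3, 12, 17 → 3
23 → 3, 12, 17 → 3
3 → none → 0
25 → 12, 17, 24 → 3
34 → 12, 17, 24 → 3
12 → none → 0
17 → none → 0
24 → none → 0
Sum: 7 + 3 + 3 + 0 + 3 + 3 + 0 + 0 + 0 = 19

19 inversions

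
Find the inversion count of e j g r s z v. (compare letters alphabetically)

2 inversions

Count, for each position, how many later elements it exceeds:
e: 0
j: 1
g: 0
r: 0
s: 0
z: 1
v: 0
Sum: 0 + 1 + 0 + 0 + 0 + 1 + 0 = 2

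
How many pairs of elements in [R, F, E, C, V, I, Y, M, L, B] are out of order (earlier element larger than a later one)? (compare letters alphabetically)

Element-by-element contributions:
R: 7
F: 3
E: 2
C: 1
V: 4
I: 1
Y: 3
M: 2
L: 1
B: 0
Sum: 7 + 3 + 2 + 1 + 4 + 1 + 3 + 2 + 1 + 0 = 24

24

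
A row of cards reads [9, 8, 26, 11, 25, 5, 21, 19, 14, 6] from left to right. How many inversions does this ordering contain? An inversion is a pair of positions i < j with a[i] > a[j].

Count, for each position, how many later elements it exceeds:
9 → 8, 5, 6 → 3
8 → 5, 6 → 2
26 → 11, 25, 5, 21, 19, 14, 6 → 7
11 → 5, 6 → 2
25 → 5, 21, 19, 14, 6 → 5
5 → none → 0
21 → 19, 14, 6 → 3
19 → 14, 6 → 2
14 → 6 → 1
6 → none → 0
Sum: 3 + 2 + 7 + 2 + 5 + 0 + 3 + 2 + 1 + 0 = 25

There are 25 inversions.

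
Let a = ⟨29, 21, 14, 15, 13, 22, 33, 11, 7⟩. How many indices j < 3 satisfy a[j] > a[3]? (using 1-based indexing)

2

The element at index 3 is 14.
Elements before it: 29, 21
Those larger than 14: 29, 21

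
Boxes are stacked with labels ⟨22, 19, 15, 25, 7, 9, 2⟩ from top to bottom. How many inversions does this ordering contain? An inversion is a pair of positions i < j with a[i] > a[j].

Count, for each position, how many later elements it exceeds:
22: 5
19: 4
15: 3
25: 3
7: 1
9: 1
2: 0
Sum: 5 + 4 + 3 + 3 + 1 + 1 + 0 = 17

17 inversions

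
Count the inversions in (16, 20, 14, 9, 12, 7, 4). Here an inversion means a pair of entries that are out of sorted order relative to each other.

19

For each element, count later entries that are smaller:
16: 5
20: 5
14: 4
9: 2
12: 2
7: 1
4: 0
Sum: 5 + 5 + 4 + 2 + 2 + 1 + 0 = 19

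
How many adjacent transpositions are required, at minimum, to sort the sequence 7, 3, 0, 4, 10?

4

Minimum adjacent swaps = number of inversions (each swap of adjacent out-of-order elements removes one inversion and no swap can remove more).
Count inversions — for each element, later elements that are smaller:
7: 3, 0, 4 → 3
3: 0 → 1
0: none → 0
4: none → 0
10: none → 0
Total inversions: 3 + 1 + 0 + 0 + 0 = 4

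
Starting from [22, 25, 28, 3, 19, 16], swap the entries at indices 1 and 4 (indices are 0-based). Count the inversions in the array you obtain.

9

Positions 1 and 4 hold 25 and 19; after swapping, the array is [22, 19, 28, 3, 25, 16].
Element-by-element contributions:
22 → 19, 3, 16 → 3
19 → 3, 16 → 2
28 → 3, 25, 16 → 3
3 → none → 0
25 → 16 → 1
16 → none → 0
Sum: 3 + 2 + 3 + 0 + 1 + 0 = 9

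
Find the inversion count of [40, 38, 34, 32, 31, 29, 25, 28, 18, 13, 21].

52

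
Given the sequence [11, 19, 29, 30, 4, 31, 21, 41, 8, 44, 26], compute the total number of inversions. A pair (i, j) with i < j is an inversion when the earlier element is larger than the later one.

For each element, count later entries that are smaller:
11: 2
19: 2
29: 4
30: 4
4: 0
31: 3
21: 1
41: 2
8: 0
44: 1
26: 0
Sum: 2 + 2 + 4 + 4 + 0 + 3 + 1 + 2 + 0 + 1 + 0 = 19

19 inversions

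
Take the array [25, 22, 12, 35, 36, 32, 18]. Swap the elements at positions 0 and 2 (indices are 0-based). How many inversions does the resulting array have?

Positions 0 and 2 hold 25 and 12; after swapping, the array is [12, 22, 25, 35, 36, 32, 18].
Sweep left to right; for each value list the smaller values that follow it:
12: 0
22: 1
25: 1
35: 2
36: 2
32: 1
18: 0
Sum: 0 + 1 + 1 + 2 + 2 + 1 + 0 = 7

7 inversions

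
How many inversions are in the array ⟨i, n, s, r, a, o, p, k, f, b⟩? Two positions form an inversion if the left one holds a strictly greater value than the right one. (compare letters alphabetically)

For each element, count later entries that are smaller:
i: 3
n: 4
s: 7
r: 6
a: 0
o: 3
p: 3
k: 2
f: 1
b: 0
Sum: 3 + 4 + 7 + 6 + 0 + 3 + 3 + 2 + 1 + 0 = 29

29 inversions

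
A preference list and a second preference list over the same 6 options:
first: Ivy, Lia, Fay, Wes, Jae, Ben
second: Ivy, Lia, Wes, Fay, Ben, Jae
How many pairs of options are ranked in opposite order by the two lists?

2

Assign each item its position (1..6) in the first ordering, then rewrite the second ordering as that position sequence:
positions: Ivy→1, Lia→2, Fay→3, Wes→4, Jae→5, Ben→6
second ordering as positions: [1, 2, 4, 3, 6, 5]
Discordant pairs = inversions in this position sequence.
1: 0
2: 0
4: 3 → 1
3: 0
6: 5 → 1
5: 0
Total: 0 + 0 + 1 + 0 + 1 + 0 = 2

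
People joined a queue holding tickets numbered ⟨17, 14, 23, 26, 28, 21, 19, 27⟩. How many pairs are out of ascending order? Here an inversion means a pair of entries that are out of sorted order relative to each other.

Count, for each position, how many later elements it exceeds:
17 → 14 → 1
14 → none → 0
23 → 21, 19 → 2
26 → 21, 19 → 2
28 → 21, 19, 27 → 3
21 → 19 → 1
19 → none → 0
27 → none → 0
Sum: 1 + 0 + 2 + 2 + 3 + 1 + 0 + 0 = 9

9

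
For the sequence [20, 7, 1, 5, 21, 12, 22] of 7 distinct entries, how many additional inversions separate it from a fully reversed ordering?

14

Maximum inversions for 7 distinct elements is C(7, 2) = 7·6/2 = 21.
Current inversions — for each element, count later smaller elements:
20: 4
7: 2
1: 0
5: 0
21: 1
12: 0
22: 0
Current total: 4 + 2 + 0 + 0 + 1 + 0 + 0 = 7
Shortfall: 21 − 7 = 14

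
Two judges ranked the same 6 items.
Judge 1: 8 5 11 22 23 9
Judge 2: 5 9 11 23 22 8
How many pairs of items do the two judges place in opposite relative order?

9

Assign each item its position (1..6) in the first ordering, then rewrite the second ordering as that position sequence:
positions: 8→1, 5→2, 11→3, 22→4, 23→5, 9→6
second ordering as positions: [2, 6, 3, 5, 4, 1]
Discordant pairs = inversions in this position sequence.
2: 1 → 1
6: 3, 5, 4, 1 → 4
3: 1 → 1
5: 4, 1 → 2
4: 1 → 1
1: 0
Total: 1 + 4 + 1 + 2 + 1 + 0 = 9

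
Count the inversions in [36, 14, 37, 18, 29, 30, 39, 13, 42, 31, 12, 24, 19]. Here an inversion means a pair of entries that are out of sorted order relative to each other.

Count, for each position, how many later elements it exceeds:
36: 9
14: 2
37: 8
18: 2
29: 4
30: 4
39: 5
13: 1
42: 4
31: 3
12: 0
24: 1
19: 0
Sum: 9 + 2 + 8 + 2 + 4 + 4 + 5 + 1 + 4 + 3 + 0 + 1 + 0 = 43

Inversions: 43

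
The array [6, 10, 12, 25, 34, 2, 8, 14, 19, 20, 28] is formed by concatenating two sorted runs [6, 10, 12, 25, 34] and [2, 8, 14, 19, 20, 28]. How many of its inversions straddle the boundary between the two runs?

Take each right-half value and tally the left-half values above it:
r = 2: 6, 10, 12, 25, 34 → 5
r = 8: 10, 12, 25, 34 → 4
r = 14: 25, 34 → 2
r = 19: 25, 34 → 2
r = 20: 25, 34 → 2
r = 28: 34 → 1
Cross-inversions: 5 + 4 + 2 + 2 + 2 + 1 = 16

16 split inversions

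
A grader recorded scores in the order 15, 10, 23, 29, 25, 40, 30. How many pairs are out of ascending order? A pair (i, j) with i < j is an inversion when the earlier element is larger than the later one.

Sweep left to right; for each value list the smaller values that follow it:
15: 1
10: 0
23: 0
29: 1
25: 0
40: 1
30: 0
Sum: 1 + 0 + 0 + 1 + 0 + 1 + 0 = 3

3 out-of-order pairs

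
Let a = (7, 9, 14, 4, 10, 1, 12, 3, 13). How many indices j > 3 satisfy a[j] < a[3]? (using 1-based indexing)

The element at index 3 is 14.
Elements after it: 4, 10, 1, 12, 3, 13
Those smaller than 14: 4, 10, 1, 12, 3, 13

6 such elements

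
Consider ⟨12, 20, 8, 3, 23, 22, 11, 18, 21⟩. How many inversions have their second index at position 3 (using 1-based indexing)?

The element at index 3 is 8.
Elements before it: 12, 20
Those larger than 8: 12, 20

2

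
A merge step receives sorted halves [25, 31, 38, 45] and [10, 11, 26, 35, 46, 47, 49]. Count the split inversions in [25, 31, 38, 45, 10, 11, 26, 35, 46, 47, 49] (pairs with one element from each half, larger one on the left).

For each element r of the right run, count left-run elements greater than r:
r = 10: 25, 31, 38, 45 → 4
r = 11: 25, 31, 38, 45 → 4
r = 26: 31, 38, 45 → 3
r = 35: 38, 45 → 2
r = 46: none → 0
r = 47: none → 0
r = 49: none → 0
Cross-inversions: 4 + 4 + 3 + 2 + 0 + 0 + 0 = 13

13 cross-inversions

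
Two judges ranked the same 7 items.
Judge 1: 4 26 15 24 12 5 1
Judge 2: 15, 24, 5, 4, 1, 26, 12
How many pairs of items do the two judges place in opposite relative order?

There are 9 discordant pairs.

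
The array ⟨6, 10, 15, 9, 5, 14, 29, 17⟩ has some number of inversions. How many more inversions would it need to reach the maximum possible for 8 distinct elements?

20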